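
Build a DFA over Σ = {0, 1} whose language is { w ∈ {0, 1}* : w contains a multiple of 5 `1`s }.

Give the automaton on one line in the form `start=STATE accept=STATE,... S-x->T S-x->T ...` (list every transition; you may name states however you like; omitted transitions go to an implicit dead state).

Keep the running count of `1`s modulo 5: each `1` advances along the cycle A → B → C → D → E → A while other symbols loop. Accept at A.
       0  1 
>* A   A  B 
   B   B  C 
   C   C  D 
   D   D  E 
   E   E  A 
(> = start, * = accepting)

start=A accept=A A-0->A A-1->B B-0->B B-1->C C-0->C C-1->D D-0->D D-1->E E-0->E E-1->A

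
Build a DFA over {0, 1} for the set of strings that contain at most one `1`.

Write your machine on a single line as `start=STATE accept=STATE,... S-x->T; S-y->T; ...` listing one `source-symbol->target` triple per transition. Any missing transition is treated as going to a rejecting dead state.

Count `1`s, saturating at 2: state A means no `1` yet, B means one `1` seen, C means more than one. Each `1` increments (capped at C); other symbols loop. Accept from {A, B}.
A 3-state machine:
       0  1 
>* A   A  B 
 * B   B  C 
   C   C  C 
(> = start, * = accepting)

start=A; accept=A,B; A-0->A; A-1->B; B-0->B; B-1->C; C-0->C; C-1->C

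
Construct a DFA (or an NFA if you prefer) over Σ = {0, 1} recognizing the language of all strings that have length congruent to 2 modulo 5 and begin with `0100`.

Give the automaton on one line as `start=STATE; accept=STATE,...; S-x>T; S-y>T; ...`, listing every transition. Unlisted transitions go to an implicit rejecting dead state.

Handle the two conditions separately and then intersect. The first has 5 states tracking the input length modulo 5; the second has 6 states tracking whether the input so far still matches the prefix `0100`. A product state is a pair (one from each), accepting exactly when both do.
With 14 states:
          0    1  
>  q0     q1   q2 
   q1     q3   q4 
   q2     q3   q3 
   q3     q5   q5 
   q4     q6   q5 
   q5     q7   q7 
   q6     q8   q7 
   q7     q9   q9 
   q8    q10  q10 
   q9     q2   q2 
   q10   q11  q11 
   q11   q12  q12 
 * q12   q13  q13 
   q13    q8   q8 
(> = start, * = accepting)

start=q0; accept=q12; q0-0>q1; q0-1>q2; q1-0>q3; q1-1>q4; q2-0>q3; q2-1>q3; q3-0>q5; q3-1>q5; q4-0>q6; q4-1>q5; q5-0>q7; q5-1>q7; q6-0>q8; q6-1>q7; q7-0>q9; q7-1>q9; q8-0>q10; q8-1>q10; q9-0>q2; q9-1>q2; q10-0>q11; q10-1>q11; q11-0>q12; q11-1>q12; q12-0>q13; q12-1>q13; q13-0>q8; q13-1>q8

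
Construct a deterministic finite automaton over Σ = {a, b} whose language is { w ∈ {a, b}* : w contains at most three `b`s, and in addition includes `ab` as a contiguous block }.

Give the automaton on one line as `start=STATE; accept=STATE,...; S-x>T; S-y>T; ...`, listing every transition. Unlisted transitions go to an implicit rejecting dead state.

start=S0; accept=S3,S6,S9; S0-a>S1; S0-b>S2; S1-a>S1; S1-b>S3; S2-a>S4; S2-b>S5; S3-a>S3; S3-b>S6; S4-a>S4; S4-b>S6; S5-a>S7; S5-b>S8; S6-a>S6; S6-b>S9; S7-a>S7; S7-b>S9; S8-a>S8; S8-b>S8; S9-a>S9; S9-b>S8

Handle the two conditions separately and then intersect. The first has 5 states tracking the count of `b`s, saturating at 4; the second has 3 states tracking whether and how much of `ab` has been seen. A product state is a pair (one from each), accepting exactly when both do. Equivalent product states are then merged.
A 10-state machine:
        a   b  
>  S0   S1  S2 
   S1   S1  S3 
   S2   S4  S5 
 * S3   S3  S6 
   S4   S4  S6 
   S5   S7  S8 
 * S6   S6  S9 
   S7   S7  S9 
   S8   S8  S8 
 * S9   S9  S8 
(> = start, * = accepting)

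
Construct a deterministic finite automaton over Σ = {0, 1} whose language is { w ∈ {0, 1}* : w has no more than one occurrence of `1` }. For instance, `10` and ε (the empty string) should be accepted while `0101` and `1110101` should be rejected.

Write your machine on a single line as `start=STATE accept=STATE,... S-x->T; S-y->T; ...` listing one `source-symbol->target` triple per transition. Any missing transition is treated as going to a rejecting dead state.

start=q0; accept=q0,q1; q0-0->q0; q0-1->q1; q1-0->q1; q1-1->q2; q2-0->q2; q2-1->q2

Only the number of `1`s matters, and only up to 2. Make a chain q0 → q1 → q2 advanced by each `1` (with q2 absorbing); every other symbol self-loops. The accepting set is {q0, q1}.
A 3-state machine:
        0   1  
>* q0   q0  q1 
 * q1   q1  q2 
   q2   q2  q2 
(> = start, * = accepting)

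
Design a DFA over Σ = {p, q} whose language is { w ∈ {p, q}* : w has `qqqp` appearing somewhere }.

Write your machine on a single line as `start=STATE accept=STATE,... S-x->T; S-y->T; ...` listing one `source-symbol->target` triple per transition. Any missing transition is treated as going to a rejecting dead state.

States s0..s3 record the length of the longest prefix of `qqqp` that matches the current input suffix. Reaching s4 means `qqqp` has been seen, and we stay there forever. Accept from s4.
A 5-state machine:
        p   q  
>  s0   s0  s1 
   s1   s0  s2 
   s2   s0  s3 
   s3   s4  s3 
 * s4   s4  s4 
(> = start, * = accepting)

start=s0; accept=s4; s0-p->s0; s0-q->s1; s1-p->s0; s1-q->s2; s2-p->s0; s2-q->s3; s3-p->s4; s3-q->s3; s4-p->s4; s4-q->s4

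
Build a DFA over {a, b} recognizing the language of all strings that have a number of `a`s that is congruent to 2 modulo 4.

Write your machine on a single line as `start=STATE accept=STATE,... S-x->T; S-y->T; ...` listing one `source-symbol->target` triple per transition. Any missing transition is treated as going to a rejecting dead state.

Keep the running count of `a`s modulo 4: each `a` advances along the cycle q0 → q1 → q2 → q3 → q0 while other symbols loop. Accept at q2.
        a   b  
>  q0   q1  q0 
   q1   q2  q1 
 * q2   q3  q2 
   q3   q0  q3 
(> = start, * = accepting)

start=q0; accept=q2; q0-a->q1; q0-b->q0; q1-a->q2; q1-b->q1; q2-a->q3; q2-b->q2; q3-a->q0; q3-b->q3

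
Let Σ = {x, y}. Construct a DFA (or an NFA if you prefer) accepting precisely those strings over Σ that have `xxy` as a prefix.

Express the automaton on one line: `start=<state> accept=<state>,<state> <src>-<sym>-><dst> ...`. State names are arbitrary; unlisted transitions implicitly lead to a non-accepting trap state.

start=q0 accept=q3 q0-x->q1 q0-y->q4 q1-x->q2 q1-y->q4 q2-x->q4 q2-y->q3 q3-x->q3 q3-y->q3 q4-x->q4 q4-y->q4

Check the first 3 symbols one by one: q0 through q2 record how many have matched `xxy` so far; any wrong symbol goes to the dead state q4. After all 3 match we enter the accepting sink q3.
5 states suffice.
        x   y  
>  q0   q1  q4 
   q1   q2  q4 
   q2   q4  q3 
 * q3   q3  q3 
   q4   q4  q4 
(> = start, * = accepting)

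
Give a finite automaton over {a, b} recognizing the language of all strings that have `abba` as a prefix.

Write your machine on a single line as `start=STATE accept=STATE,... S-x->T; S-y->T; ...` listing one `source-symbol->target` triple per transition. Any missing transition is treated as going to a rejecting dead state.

start=q0; accept=q4; q0-a->q1; q0-b->q5; q1-a->q5; q1-b->q2; q2-a->q5; q2-b->q3; q3-a->q4; q3-b->q5; q4-a->q4; q4-b->q4; q5-a->q5; q5-b->q5

Check the first 4 symbols one by one: q0 through q3 record how many have matched `abba` so far; any wrong symbol goes to the dead state q5. After all 4 match we enter the accepting sink q4.
6 states suffice.
        a   b  
>  q0   q1  q5 
   q1   q5  q2 
   q2   q5  q3 
   q3   q4  q5 
 * q4   q4  q4 
   q5   q5  q5 
(> = start, * = accepting)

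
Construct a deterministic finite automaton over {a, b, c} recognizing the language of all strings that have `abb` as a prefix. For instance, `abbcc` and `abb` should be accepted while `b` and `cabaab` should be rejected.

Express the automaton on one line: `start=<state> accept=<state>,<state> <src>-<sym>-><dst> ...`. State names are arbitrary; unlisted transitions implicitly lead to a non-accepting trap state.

Check the first 3 symbols one by one: s0 through s2 record how many have matched `abb` so far; any wrong symbol goes to the dead state s4. After all 3 match we enter the accepting sink s3.
5 states suffice.
        a   b   c  
>  s0   s1  s4  s4 
   s1   s4  s2  s4 
   s2   s4  s3  s4 
 * s3   s3  s3  s3 
   s4   s4  s4  s4 
(> = start, * = accepting)

start=s0 accept=s3 s0-a->s1 s0-b->s4 s0-c->s4 s1-a->s4 s1-b->s2 s1-c->s4 s2-a->s4 s2-b->s3 s2-c->s4 s3-a->s3 s3-b->s3 s3-c->s3 s4-a->s4 s4-b->s4 s4-c->s4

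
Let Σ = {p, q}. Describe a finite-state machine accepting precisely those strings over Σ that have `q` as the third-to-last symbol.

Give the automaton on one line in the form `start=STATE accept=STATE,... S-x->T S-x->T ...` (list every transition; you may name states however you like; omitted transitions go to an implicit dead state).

A DFA must remember the last 3 symbols (since which symbol is third-to-last isn't known until the input ends). Use one state per possible window of the last ≤3 symbols; accept from those whose window starts with `q`.
          p    q  
>  s0     s1   s2 
   s1     s3   s4 
   s2     s5   s6 
   s3     s7   s8 
   s4     s9  s10 
   s5    s11  s12 
   s6    s13  s14 
   s7     s7   s8 
   s8     s9  s10 
   s9    s11  s12 
   s10   s13  s14 
 * s11    s7   s8 
 * s12    s9  s10 
 * s13   s11  s12 
 * s14   s13  s14 
(> = start, * = accepting)

start=s0 accept=s11,s12,s13,s14 s0-p->s1 s0-q->s2 s1-p->s3 s1-q->s4 s2-p->s5 s2-q->s6 s3-p->s7 s3-q->s8 s4-p->s9 s4-q->s10 s5-p->s11 s5-q->s12 s6-p->s13 s6-q->s14 s7-p->s7 s7-q->s8 s8-p->s9 s8-q->s10 s9-p->s11 s9-q->s12 s10-p->s13 s10-q->s14 s11-p->s7 s11-q->s8 s12-p->s9 s12-q->s10 s13-p->s11 s13-q->s12 s14-p->s13 s14-q->s14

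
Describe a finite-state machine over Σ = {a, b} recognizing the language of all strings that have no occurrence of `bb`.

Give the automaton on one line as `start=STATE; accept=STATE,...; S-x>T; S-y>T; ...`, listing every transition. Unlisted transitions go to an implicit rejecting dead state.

start=q0; accept=q0,q1; q0-a>q0; q0-b>q1; q1-a>q0; q1-b>q2; q2-a>q2; q2-b>q2

This is the complement of 'contains `bb`'. Use the same substring-matching states — q0 through q2 holding how much of `bb` has just been matched — but flip the accepting set: everything except the trap q2 accepts.
A 3-state machine:
        a   b  
>* q0   q0  q1 
 * q1   q0  q2 
   q2   q2  q2 
(> = start, * = accepting)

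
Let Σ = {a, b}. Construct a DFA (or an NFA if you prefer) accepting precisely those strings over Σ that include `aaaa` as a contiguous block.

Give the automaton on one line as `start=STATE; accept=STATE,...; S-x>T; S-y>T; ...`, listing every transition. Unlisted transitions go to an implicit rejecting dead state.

States S0..S3 record the length of the longest prefix of `aaaa` that matches the current input suffix. Reaching S4 means `aaaa` has been seen, and we stay there forever. Accept from S4.
5 states suffice.
        a   b  
>  S0   S1  S0 
   S1   S2  S0 
   S2   S3  S0 
   S3   S4  S0 
 * S4   S4  S4 
(> = start, * = accepting)

start=S0; accept=S4; S0-a>S1; S0-b>S0; S1-a>S2; S1-b>S0; S2-a>S3; S2-b>S0; S3-a>S4; S3-b>S0; S4-a>S4; S4-b>S4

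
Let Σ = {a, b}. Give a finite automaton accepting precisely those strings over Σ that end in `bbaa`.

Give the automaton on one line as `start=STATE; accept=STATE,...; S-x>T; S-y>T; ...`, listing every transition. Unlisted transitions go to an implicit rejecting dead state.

start=S0; accept=S4; S0-a>S0; S0-b>S1; S1-a>S0; S1-b>S2; S2-a>S3; S2-b>S2; S3-a>S4; S3-b>S1; S4-a>S0; S4-b>S1

Remember how much of `bbaa` the current input suffix matches. State S0 means no match yet; S1 means the last symbol is `b`; S2 means the last 2 symbols are `bb`; S3 means the last 3 symbols are `bba`; S4 means the last 4 symbols are `bbaa`. Only S4 accepts. On a mismatch, fall back to the longest proper suffix that is still a prefix of `bbaa`.
With 5 states:
        a   b  
>  S0   S0  S1 
   S1   S0  S2 
   S2   S3  S2 
   S3   S4  S1 
 * S4   S0  S1 
(> = start, * = accepting)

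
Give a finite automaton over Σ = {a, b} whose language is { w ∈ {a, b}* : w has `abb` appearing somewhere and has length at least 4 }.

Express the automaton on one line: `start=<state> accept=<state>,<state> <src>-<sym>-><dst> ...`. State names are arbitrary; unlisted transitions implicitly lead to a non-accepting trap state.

Build one automaton per condition and run them in lockstep. The first has 4 states tracking whether and how much of `abb` has been seen; the second has 6 states tracking the input length, saturating at 5. A product state is a pair (one from each), accepting exactly when both do. Equivalent product states are then merged.
An 8-state machine:
        a   b  
>  q0   q1  q2 
   q1   q3  q4 
   q2   q3  q2 
   q3   q3  q5 
   q4   q3  q6 
   q5   q3  q7 
   q6   q7  q7 
 * q7   q7  q7 
(> = start, * = accepting)

start=q0 accept=q7 q0-a->q1 q0-b->q2 q1-a->q3 q1-b->q4 q2-a->q3 q2-b->q2 q3-a->q3 q3-b->q5 q4-a->q3 q4-b->q6 q5-a->q3 q5-b->q7 q6-a->q7 q6-b->q7 q7-a->q7 q7-b->q7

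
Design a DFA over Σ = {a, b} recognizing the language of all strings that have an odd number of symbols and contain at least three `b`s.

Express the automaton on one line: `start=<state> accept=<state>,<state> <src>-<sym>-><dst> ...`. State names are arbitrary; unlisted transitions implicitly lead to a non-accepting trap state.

start=s0 accept=s6 s0-a->s1 s0-b->s2 s1-a->s0 s1-b->s3 s2-a->s3 s2-b->s4 s3-a->s2 s3-b->s5 s4-a->s5 s4-b->s6 s5-a->s4 s5-b->s7 s6-a->s7 s6-b->s7 s7-a->s6 s7-b->s6

Build one automaton per condition and run them in lockstep. The first has 2 states tracking the input length modulo 2; the second has 5 states tracking the count of `b`s, saturating at 4. A product state is a pair (one from each), accepting exactly when both do. Equivalent product states are then merged.
        a   b  
>  s0   s1  s2 
   s1   s0  s3 
   s2   s3  s4 
   s3   s2  s5 
   s4   s5  s6 
   s5   s4  s7 
 * s6   s7  s7 
   s7   s6  s6 
(> = start, * = accepting)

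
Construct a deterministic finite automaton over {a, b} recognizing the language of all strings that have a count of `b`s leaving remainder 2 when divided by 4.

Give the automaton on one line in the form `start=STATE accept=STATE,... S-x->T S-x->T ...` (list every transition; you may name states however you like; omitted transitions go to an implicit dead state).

start=q0 accept=q2 q0-a->q0 q0-b->q1 q1-a->q1 q1-b->q2 q2-a->q2 q2-b->q3 q3-a->q3 q3-b->q0

The only thing that matters is how many `b`s have appeared, reduced mod 4. Use one state per residue: q0 for 0, …, q3 for 3. Reading `b` moves to the next residue; anything else stays put. q2 is accepting.
        a   b  
>  q0   q0  q1 
   q1   q1  q2 
 * q2   q2  q3 
   q3   q3  q0 
(> = start, * = accepting)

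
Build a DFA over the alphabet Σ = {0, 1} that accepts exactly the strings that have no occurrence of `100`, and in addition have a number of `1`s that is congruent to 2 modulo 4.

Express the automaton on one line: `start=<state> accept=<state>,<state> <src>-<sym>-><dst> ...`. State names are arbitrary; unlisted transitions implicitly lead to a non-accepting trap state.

Handle the two conditions separately and then intersect. The first has 4 states tracking partial matches of the forbidden pattern `100`; the second has 4 states tracking the count of `1`s modulo 4. A product state is a pair (one from each), accepting exactly when both do.
          0    1  
>  q0     q0   q1 
   q1     q2   q3 
   q2     q4   q3 
 * q3     q5   q6 
   q4     q4   q7 
 * q5     q7   q6 
   q6     q8   q9 
   q7     q7  q10 
   q8    q10   q9 
   q9    q11   q1 
   q10   q10  q12 
   q11   q12   q1 
   q12   q12   q4 
(> = start, * = accepting)

start=q0 accept=q3,q5 q0-0->q0 q0-1->q1 q1-0->q2 q1-1->q3 q2-0->q4 q2-1->q3 q3-0->q5 q3-1->q6 q4-0->q4 q4-1->q7 q5-0->q7 q5-1->q6 q6-0->q8 q6-1->q9 q7-0->q7 q7-1->q10 q8-0->q10 q8-1->q9 q9-0->q11 q9-1->q1 q10-0->q10 q10-1->q12 q11-0->q12 q11-1->q1 q12-0->q12 q12-1->q4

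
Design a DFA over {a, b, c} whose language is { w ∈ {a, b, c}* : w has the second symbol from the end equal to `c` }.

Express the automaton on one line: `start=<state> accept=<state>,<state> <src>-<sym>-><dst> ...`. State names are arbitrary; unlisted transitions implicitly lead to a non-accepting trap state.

A DFA must remember the last 2 symbols (since which symbol is second-to-last isn't known until the input ends). Use one state per possible window of the last ≤2 symbols; accept from those whose window starts with `c`.
A 13-state machine:
          a    b    c  
>  q0     q1   q2   q3 
   q1     q4   q5   q6 
   q2     q7   q8   q9 
   q3    q10  q11  q12 
   q4     q4   q5   q6 
   q5     q7   q8   q9 
   q6    q10  q11  q12 
   q7     q4   q5   q6 
   q8     q7   q8   q9 
   q9    q10  q11  q12 
 * q10    q4   q5   q6 
 * q11    q7   q8   q9 
 * q12   q10  q11  q12 
(> = start, * = accepting)

start=q0 accept=q10,q11,q12 q0-a->q1 q0-b->q2 q0-c->q3 q1-a->q4 q1-b->q5 q1-c->q6 q2-a->q7 q2-b->q8 q2-c->q9 q3-a->q10 q3-b->q11 q3-c->q12 q4-a->q4 q4-b->q5 q4-c->q6 q5-a->q7 q5-b->q8 q5-c->q9 q6-a->q10 q6-b->q11 q6-c->q12 q7-a->q4 q7-b->q5 q7-c->q6 q8-a->q7 q8-b->q8 q8-c->q9 q9-a->q10 q9-b->q11 q9-c->q12 q10-a->q4 q10-b->q5 q10-c->q6 q11-a->q7 q11-b->q8 q11-c->q9 q12-a->q10 q12-b->q11 q12-c->q12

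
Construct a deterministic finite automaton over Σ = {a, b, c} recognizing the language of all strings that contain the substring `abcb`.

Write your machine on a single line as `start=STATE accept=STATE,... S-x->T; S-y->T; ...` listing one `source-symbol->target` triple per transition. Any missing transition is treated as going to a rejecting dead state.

Track how much of `abcb` has been matched so far: state q0 is no progress, q4 is the absorbing accept state reached once `abcb` has occurred. Intermediate states record partial matches; on a mismatch, fall back to the longest reusable overlap.
        a   b   c  
>  q0   q1  q0  q0 
   q1   q1  q2  q0 
   q2   q1  q0  q3 
   q3   q1  q4  q0 
 * q4   q4  q4  q4 
(> = start, * = accepting)

start=q0; accept=q4; q0-a->q1; q0-b->q0; q0-c->q0; q1-a->q1; q1-b->q2; q1-c->q0; q2-a->q1; q2-b->q0; q2-c->q3; q3-a->q1; q3-b->q4; q3-c->q0; q4-a->q4; q4-b->q4; q4-c->q4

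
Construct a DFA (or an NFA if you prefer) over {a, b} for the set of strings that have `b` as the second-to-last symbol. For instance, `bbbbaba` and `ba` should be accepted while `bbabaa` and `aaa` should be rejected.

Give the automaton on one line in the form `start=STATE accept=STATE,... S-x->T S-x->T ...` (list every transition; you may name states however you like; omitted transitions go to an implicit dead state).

Because acceptance depends on a position counted from the end, the machine has to buffer the most recent 2 symbols. Make each state the string of the last up-to-2 symbols read; on input `x` shift the window left and append `x`. Accept when the buffered window has length 2 and begins with `b`.
With 7 states:
        a   b  
>  q0   q1  q2 
   q1   q3  q4 
   q2   q5  q6 
   q3   q3  q4 
   q4   q5  q6 
 * q5   q3  q4 
 * q6   q5  q6 
(> = start, * = accepting)

start=q0 accept=q5,q6 q0-a->q1 q0-b->q2 q1-a->q3 q1-b->q4 q2-a->q5 q2-b->q6 q3-a->q3 q3-b->q4 q4-a->q5 q4-b->q6 q5-a->q3 q5-b->q4 q6-a->q5 q6-b->q6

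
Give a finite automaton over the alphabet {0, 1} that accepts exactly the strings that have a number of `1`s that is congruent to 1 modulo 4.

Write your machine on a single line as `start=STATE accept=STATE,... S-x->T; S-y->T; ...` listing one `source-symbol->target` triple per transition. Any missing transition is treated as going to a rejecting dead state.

start=S0; accept=S1; S0-0->S0; S0-1->S1; S1-0->S1; S1-1->S2; S2-0->S2; S2-1->S3; S3-0->S3; S3-1->S0

Keep the running count of `1`s modulo 4: each `1` advances along the cycle S0 → S1 → S2 → S3 → S0 while other symbols loop. Accept at S1.
4 states suffice.
        0   1  
>  S0   S0  S1 
 * S1   S1  S2 
   S2   S2  S3 
   S3   S3  S0 
(> = start, * = accepting)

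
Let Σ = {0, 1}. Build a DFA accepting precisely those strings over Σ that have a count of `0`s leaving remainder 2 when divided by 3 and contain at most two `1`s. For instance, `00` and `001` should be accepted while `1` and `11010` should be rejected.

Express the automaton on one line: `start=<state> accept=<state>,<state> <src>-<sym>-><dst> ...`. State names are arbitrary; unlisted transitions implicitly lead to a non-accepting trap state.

Build one automaton per condition and run them in lockstep. One (3 states) tracks the count of `0`s modulo 3; the other (4 states) tracks the count of `1`s, saturating at 3. Each combined state is a pair, one component from each; accept when both components accept. After merging equivalent states the machine shrinks.
        0   1  
>  s0   s1  s2 
   s1   s3  s4 
   s2   s4  s5 
 * s3   s0  s6 
   s4   s6  s7 
   s5   s7  s8 
 * s6   s2  s9 
   s7   s9  s8 
   s8   s8  s8 
 * s9   s5  s8 
(> = start, * = accepting)

start=s0 accept=s3,s6,s9 s0-0->s1 s0-1->s2 s1-0->s3 s1-1->s4 s2-0->s4 s2-1->s5 s3-0->s0 s3-1->s6 s4-0->s6 s4-1->s7 s5-0->s7 s5-1->s8 s6-0->s2 s6-1->s9 s7-0->s9 s7-1->s8 s8-0->s8 s8-1->s8 s9-0->s5 s9-1->s8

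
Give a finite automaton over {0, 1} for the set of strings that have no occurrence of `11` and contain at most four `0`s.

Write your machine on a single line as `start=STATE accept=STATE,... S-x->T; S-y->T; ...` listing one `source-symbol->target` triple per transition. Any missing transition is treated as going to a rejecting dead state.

Handle the two conditions separately and then intersect. One (3 states) tracks partial matches of the forbidden pattern `11`; the other (6 states) tracks the count of `0`s, saturating at 5. Each combined state is a pair, one component from each; accept when both components accept. Minimizing collapses redundant product states.
An 11-state machine:
          0    1  
>* S0     S1   S2 
 * S1     S3   S4 
 * S2     S1   S5 
 * S3     S6   S7 
 * S4     S3   S5 
   S5     S5   S5 
 * S6     S8   S9 
 * S7     S6   S5 
 * S8     S5  S10 
 * S9     S8   S5 
 * S10    S5   S5 
(> = start, * = accepting)

start=S0; accept=S0,S1,S2,S3,S4,S6,S7,S8,S9,S10; S0-0->S1; S0-1->S2; S1-0->S3; S1-1->S4; S2-0->S1; S2-1->S5; S3-0->S6; S3-1->S7; S4-0->S3; S4-1->S5; S5-0->S5; S5-1->S5; S6-0->S8; S6-1->S9; S7-0->S6; S7-1->S5; S8-0->S5; S8-1->S10; S9-0->S8; S9-1->S5; S10-0->S5; S10-1->S5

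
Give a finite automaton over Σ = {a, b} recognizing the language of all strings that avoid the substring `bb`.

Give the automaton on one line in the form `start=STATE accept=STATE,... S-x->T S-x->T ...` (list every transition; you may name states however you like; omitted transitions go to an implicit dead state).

Track partial matches of the forbidden pattern `bb`. State q2 is a dead state reached once `bb` has occurred; every other state accepts. q0 means no part of `bb` is currently matched.
        a   b  
>* q0   q0  q1 
 * q1   q0  q2 
   q2   q2  q2 
(> = start, * = accepting)

start=q0 accept=q0,q1 q0-a->q0 q0-b->q1 q1-a->q0 q1-b->q2 q2-a->q2 q2-b->q2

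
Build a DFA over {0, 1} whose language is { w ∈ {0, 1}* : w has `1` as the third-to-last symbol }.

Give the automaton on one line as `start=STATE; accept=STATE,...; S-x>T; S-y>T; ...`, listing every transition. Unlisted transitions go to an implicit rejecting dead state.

Because acceptance depends on a position counted from the end, the machine has to buffer the most recent 3 symbols. Make each state the string of the last up-to-3 symbols read; on input `x` shift the window left and append `x`. Accept when the buffered window has length 3 and begins with `1`.
          0    1  
>  q0     q1   q2 
   q1     q3   q4 
   q2     q5   q6 
   q3     q7   q8 
   q4     q9  q10 
   q5    q11  q12 
   q6    q13  q14 
   q7     q7   q8 
   q8     q9  q10 
   q9    q11  q12 
   q10   q13  q14 
 * q11    q7   q8 
 * q12    q9  q10 
 * q13   q11  q12 
 * q14   q13  q14 
(> = start, * = accepting)

start=q0; accept=q11,q12,q13,q14; q0-0>q1; q0-1>q2; q1-0>q3; q1-1>q4; q2-0>q5; q2-1>q6; q3-0>q7; q3-1>q8; q4-0>q9; q4-1>q10; q5-0>q11; q5-1>q12; q6-0>q13; q6-1>q14; q7-0>q7; q7-1>q8; q8-0>q9; q8-1>q10; q9-0>q11; q9-1>q12; q10-0>q13; q10-1>q14; q11-0>q7; q11-1>q8; q12-0>q9; q12-1>q10; q13-0>q11; q13-1>q12; q14-0>q13; q14-1>q14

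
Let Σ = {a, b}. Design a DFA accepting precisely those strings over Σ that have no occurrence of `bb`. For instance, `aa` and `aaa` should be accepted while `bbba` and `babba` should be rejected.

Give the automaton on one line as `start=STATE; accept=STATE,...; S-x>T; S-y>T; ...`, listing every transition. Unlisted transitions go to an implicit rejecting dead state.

Track partial matches of the forbidden pattern `bb`. State s2 is a dead state reached once `bb` has occurred; every other state accepts. s0 means no part of `bb` is currently matched.
        a   b  
>* s0   s0  s1 
 * s1   s0  s2 
   s2   s2  s2 
(> = start, * = accepting)

start=s0; accept=s0,s1; s0-a>s0; s0-b>s1; s1-a>s0; s1-b>s2; s2-a>s2; s2-b>s2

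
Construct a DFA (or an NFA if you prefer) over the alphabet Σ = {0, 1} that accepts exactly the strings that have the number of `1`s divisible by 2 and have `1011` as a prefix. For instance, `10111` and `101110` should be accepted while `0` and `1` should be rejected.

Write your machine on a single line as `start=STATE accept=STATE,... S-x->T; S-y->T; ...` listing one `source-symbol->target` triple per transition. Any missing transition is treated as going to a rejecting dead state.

start=q0; accept=q6; q0-0->q1; q0-1->q2; q1-0->q1; q1-1->q1; q2-0->q3; q2-1->q1; q3-0->q1; q3-1->q4; q4-0->q1; q4-1->q5; q5-0->q5; q5-1->q6; q6-0->q6; q6-1->q5

Run two small machines in parallel and take their product. The first has 2 states tracking the count of `1`s modulo 2; the second has 6 states tracking whether the input so far still matches the prefix `1011`. A product state is a pair (one from each), accepting exactly when both do. Minimizing collapses redundant product states.
7 states suffice.
        0   1  
>  q0   q1  q2 
   q1   q1  q1 
   q2   q3  q1 
   q3   q1  q4 
   q4   q1  q5 
   q5   q5  q6 
 * q6   q6  q5 
(> = start, * = accepting)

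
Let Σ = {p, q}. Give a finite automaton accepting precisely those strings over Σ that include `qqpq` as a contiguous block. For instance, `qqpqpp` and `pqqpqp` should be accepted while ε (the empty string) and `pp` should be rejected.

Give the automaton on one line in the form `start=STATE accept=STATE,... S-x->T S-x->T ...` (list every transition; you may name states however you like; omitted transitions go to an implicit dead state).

start=A accept=E A-p->A A-q->B B-p->A B-q->C C-p->D C-q->C D-p->A D-q->E E-p->E E-q->E

States A..D record the length of the longest prefix of `qqpq` that matches the current input suffix. Reaching E means `qqpq` has been seen, and we stay there forever. Accept from E.
5 states suffice.
       p  q 
>  A   A  B 
   B   A  C 
   C   D  C 
   D   A  E 
 * E   E  E 
(> = start, * = accepting)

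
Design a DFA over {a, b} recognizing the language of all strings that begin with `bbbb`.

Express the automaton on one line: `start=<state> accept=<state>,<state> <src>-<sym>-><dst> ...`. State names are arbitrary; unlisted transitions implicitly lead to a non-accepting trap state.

Walk along `bbbb` while the input agrees: from q0 take `b` to q1, and so on. Any deviation drops to the rejecting sink q5. Once q4 is reached the prefix is confirmed and every continuation is accepted.
A 6-state machine:
        a   b  
>  q0   q5  q1 
   q1   q5  q2 
   q2   q5  q3 
   q3   q5  q4 
 * q4   q4  q4 
   q5   q5  q5 
(> = start, * = accepting)

start=q0 accept=q4 q0-a->q5 q0-b->q1 q1-a->q5 q1-b->q2 q2-a->q5 q2-b->q3 q3-a->q5 q3-b->q4 q4-a->q4 q4-b->q4 q5-a->q5 q5-b->q5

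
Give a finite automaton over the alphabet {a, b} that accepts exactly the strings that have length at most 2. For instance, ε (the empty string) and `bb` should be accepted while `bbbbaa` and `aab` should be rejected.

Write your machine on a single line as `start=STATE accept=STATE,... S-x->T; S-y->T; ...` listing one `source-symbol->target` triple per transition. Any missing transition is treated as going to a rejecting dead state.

start=s0; accept=s0,s1,s2; s0-a->s1; s0-b->s1; s1-a->s2; s1-b->s2; s2-a->s3; s2-b->s3; s3-a->s3; s3-b->s3

We only need to distinguish lengths 0, 1, …, 2, and '>2'. Chain s0 → s1 → s2 → s3 on every symbol, with s3 looping. Accepting states: {s0, s1, s2}.
With 4 states:
        a   b  
>* s0   s1  s1 
 * s1   s2  s2 
 * s2   s3  s3 
   s3   s3  s3 
(> = start, * = accepting)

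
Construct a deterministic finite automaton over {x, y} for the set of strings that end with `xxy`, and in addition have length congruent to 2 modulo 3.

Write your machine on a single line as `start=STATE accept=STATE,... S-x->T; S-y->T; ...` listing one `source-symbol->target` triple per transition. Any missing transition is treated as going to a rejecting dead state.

start=S0; accept=S11; S0-x->S1; S0-y->S2; S1-x->S3; S1-y->S4; S2-x->S5; S2-y->S4; S3-x->S6; S3-y->S7; S4-x->S8; S4-y->S0; S5-x->S6; S5-y->S0; S6-x->S9; S6-y->S10; S7-x->S1; S7-y->S2; S8-x->S9; S8-y->S2; S9-x->S3; S9-y->S11; S10-x->S5; S10-y->S4; S11-x->S8; S11-y->S0

Handle the two conditions separately and then intersect. The first has 4 states tracking how much of the suffix `xxy` has currently been matched; the second has 3 states tracking the input length modulo 3. A product state is a pair (one from each), accepting exactly when both do.
12 states suffice.
          x    y  
>  S0     S1   S2 
   S1     S3   S4 
   S2     S5   S4 
   S3     S6   S7 
   S4     S8   S0 
   S5     S6   S0 
   S6     S9  S10 
   S7     S1   S2 
   S8     S9   S2 
   S9     S3  S11 
   S10    S5   S4 
 * S11    S8   S0 
(> = start, * = accepting)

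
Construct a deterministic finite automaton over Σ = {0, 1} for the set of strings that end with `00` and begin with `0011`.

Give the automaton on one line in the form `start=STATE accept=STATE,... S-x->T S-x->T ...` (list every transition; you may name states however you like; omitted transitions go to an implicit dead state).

Run two small machines in parallel and take their product. One (3 states) tracks how much of the suffix `00` has currently been matched; the other (6 states) tracks whether the input so far still matches the prefix `0011`. Each combined state is a pair, one component from each; accept when both components accept. After merging equivalent states the machine shrinks.
        0   1  
>  q0   q1  q2 
   q1   q3  q2 
   q2   q2  q2 
   q3   q2  q4 
   q4   q2  q5 
   q5   q6  q5 
   q6   q7  q5 
 * q7   q7  q5 
(> = start, * = accepting)

start=q0 accept=q7 q0-0->q1 q0-1->q2 q1-0->q3 q1-1->q2 q2-0->q2 q2-1->q2 q3-0->q2 q3-1->q4 q4-0->q2 q4-1->q5 q5-0->q6 q5-1->q5 q6-0->q7 q6-1->q5 q7-0->q7 q7-1->q5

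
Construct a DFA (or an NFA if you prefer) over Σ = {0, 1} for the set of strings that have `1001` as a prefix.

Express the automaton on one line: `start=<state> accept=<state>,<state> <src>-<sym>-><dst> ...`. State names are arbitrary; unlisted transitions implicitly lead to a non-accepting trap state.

Walk along `1001` while the input agrees: from q0 take `1` to q1, and so on. Any deviation drops to the rejecting sink q5. Once q4 is reached the prefix is confirmed and every continuation is accepted.
        0   1  
>  q0   q5  q1 
   q1   q2  q5 
   q2   q3  q5 
   q3   q5  q4 
 * q4   q4  q4 
   q5   q5  q5 
(> = start, * = accepting)

start=q0 accept=q4 q0-0->q5 q0-1->q1 q1-0->q2 q1-1->q5 q2-0->q3 q2-1->q5 q3-0->q5 q3-1->q4 q4-0->q4 q4-1->q4 q5-0->q5 q5-1->q5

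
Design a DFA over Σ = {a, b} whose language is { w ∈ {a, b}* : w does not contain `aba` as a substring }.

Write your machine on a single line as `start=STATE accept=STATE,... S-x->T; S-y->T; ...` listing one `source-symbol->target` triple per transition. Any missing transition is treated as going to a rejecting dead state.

start=q0; accept=q0,q1,q2; q0-a->q1; q0-b->q0; q1-a->q1; q1-b->q2; q2-a->q3; q2-b->q0; q3-a->q3; q3-b->q3

This is the complement of 'contains `aba`'. Use the same substring-matching states — q0 through q3 holding how much of `aba` has just been matched — but flip the accepting set: everything except the trap q3 accepts.
        a   b  
>* q0   q1  q0 
 * q1   q1  q2 
 * q2   q3  q0 
   q3   q3  q3 
(> = start, * = accepting)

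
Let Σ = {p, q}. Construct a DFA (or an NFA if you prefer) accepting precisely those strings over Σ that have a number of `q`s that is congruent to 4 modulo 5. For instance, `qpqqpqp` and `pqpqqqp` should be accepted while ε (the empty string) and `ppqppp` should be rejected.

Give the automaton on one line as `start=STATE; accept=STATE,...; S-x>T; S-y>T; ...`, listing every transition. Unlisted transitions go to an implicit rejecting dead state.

start=A; accept=E; A-p>A; A-q>B; B-p>B; B-q>C; C-p>C; C-q>D; D-p>D; D-q>E; E-p>E; E-q>A

Keep the running count of `q`s modulo 5: each `q` advances along the cycle A → B → C → D → E → A while other symbols loop. Accept at E.
       p  q 
>  A   A  B 
   B   B  C 
   C   C  D 
   D   D  E 
 * E   E  A 
(> = start, * = accepting)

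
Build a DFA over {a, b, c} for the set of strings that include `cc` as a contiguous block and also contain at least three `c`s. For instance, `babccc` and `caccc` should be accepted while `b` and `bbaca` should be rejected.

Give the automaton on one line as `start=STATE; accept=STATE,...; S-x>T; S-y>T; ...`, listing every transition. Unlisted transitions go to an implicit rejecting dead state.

Run two small machines in parallel and take their product. One (3 states) tracks whether and how much of `cc` has been seen; the other (5 states) tracks the count of `c`s, saturating at 4. Each combined state is a pair, one component from each; accept when both components accept.
          a    b    c  
>  S0     S0   S0   S1 
   S1     S2   S2   S3 
   S2     S2   S2   S4 
   S3     S3   S3   S5 
   S4     S6   S6   S5 
 * S5     S5   S5   S7 
   S6     S6   S6   S8 
 * S7     S7   S7   S7 
   S8     S9   S9   S7 
   S9     S9   S9  S10 
   S10   S11  S11   S7 
   S11   S11  S11  S10 
(> = start, * = accepting)

start=S0; accept=S5,S7; S0-a>S0; S0-b>S0; S0-c>S1; S1-a>S2; S1-b>S2; S1-c>S3; S2-a>S2; S2-b>S2; S2-c>S4; S3-a>S3; S3-b>S3; S3-c>S5; S4-a>S6; S4-b>S6; S4-c>S5; S5-a>S5; S5-b>S5; S5-c>S7; S6-a>S6; S6-b>S6; S6-c>S8; S7-a>S7; S7-b>S7; S7-c>S7; S8-a>S9; S8-b>S9; S8-c>S7; S9-a>S9; S9-b>S9; S9-c>S10; S10-a>S11; S10-b>S11; S10-c>S7; S11-a>S11; S11-b>S11; S11-c>S10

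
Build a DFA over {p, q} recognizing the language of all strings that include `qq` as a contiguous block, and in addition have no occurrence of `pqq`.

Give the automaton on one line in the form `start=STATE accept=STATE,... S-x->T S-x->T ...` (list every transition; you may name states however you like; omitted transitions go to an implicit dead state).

start=S0 accept=S4,S6,S7 S0-p->S1 S0-q->S2 S1-p->S1 S1-q->S3 S2-p->S1 S2-q->S4 S3-p->S1 S3-q->S5 S4-p->S6 S4-q->S4 S5-p->S5 S5-q->S5 S6-p->S6 S6-q->S7 S7-p->S6 S7-q->S5

Handle the two conditions separately and then intersect. The first has 3 states tracking whether and how much of `qq` has been seen; the second has 4 states tracking partial matches of the forbidden pattern `pqq`. A product state is a pair (one from each), accepting exactly when both do.
An 8-state machine:
        p   q  
>  S0   S1  S2 
   S1   S1  S3 
   S2   S1  S4 
   S3   S1  S5 
 * S4   S6  S4 
   S5   S5  S5 
 * S6   S6  S7 
 * S7   S6  S5 
(> = start, * = accepting)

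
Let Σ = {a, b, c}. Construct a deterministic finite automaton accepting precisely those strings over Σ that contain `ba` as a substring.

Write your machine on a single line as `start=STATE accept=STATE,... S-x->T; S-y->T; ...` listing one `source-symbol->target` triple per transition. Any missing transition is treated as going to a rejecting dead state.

Track how much of `ba` has been matched so far: state S0 is no progress, S2 is the absorbing accept state reached once `ba` has occurred. Intermediate states record partial matches; on a mismatch, fall back to the longest reusable overlap.
A 3-state machine:
        a   b   c  
>  S0   S0  S1  S0 
   S1   S2  S1  S0 
 * S2   S2  S2  S2 
(> = start, * = accepting)

start=S0; accept=S2; S0-a->S0; S0-b->S1; S0-c->S0; S1-a->S2; S1-b->S1; S1-c->S0; S2-a->S2; S2-b->S2; S2-c->S2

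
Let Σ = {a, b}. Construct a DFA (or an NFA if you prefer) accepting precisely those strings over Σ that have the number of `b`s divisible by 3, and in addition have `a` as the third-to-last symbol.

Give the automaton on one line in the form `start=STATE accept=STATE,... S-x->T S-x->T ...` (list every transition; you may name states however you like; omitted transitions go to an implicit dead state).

start=q0 accept=q6,q9,q12,q13 q0-a->q1 q0-b->q2 q1-a->q3 q1-b->q2 q2-a->q4 q2-b->q5 q3-a->q6 q3-b->q2 q4-a->q4 q4-b->q7 q5-a->q8 q5-b->q0 q6-a->q6 q6-b->q2 q7-a->q8 q7-b->q9 q8-a->q10 q8-b->q11 q9-a->q1 q9-b->q2 q10-a->q10 q10-b->q12 q11-a->q13 q11-b->q2 q12-a->q13 q12-b->q2 q13-a->q3 q13-b->q2

Run two small machines in parallel and take their product. One (3 states) tracks the count of `b`s modulo 3; the other (15 states) tracks the last 3 symbols read. Each combined state is a pair, one component from each; accept when both components accept. Minimizing collapses redundant product states.
14 states suffice.
          a    b  
>  q0     q1   q2 
   q1     q3   q2 
   q2     q4   q5 
   q3     q6   q2 
   q4     q4   q7 
   q5     q8   q0 
 * q6     q6   q2 
   q7     q8   q9 
   q8    q10  q11 
 * q9     q1   q2 
   q10   q10  q12 
   q11   q13   q2 
 * q12   q13   q2 
 * q13    q3   q2 
(> = start, * = accepting)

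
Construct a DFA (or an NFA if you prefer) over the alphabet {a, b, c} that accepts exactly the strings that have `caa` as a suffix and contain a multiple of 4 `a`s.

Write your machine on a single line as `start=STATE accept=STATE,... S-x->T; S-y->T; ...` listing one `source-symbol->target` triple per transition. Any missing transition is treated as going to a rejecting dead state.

start=q0; accept=q6; q0-a->q1; q0-b->q0; q0-c->q0; q1-a->q2; q1-b->q1; q1-c->q1; q2-a->q3; q2-b->q2; q2-c->q4; q3-a->q0; q3-b->q3; q3-c->q3; q4-a->q5; q4-b->q2; q4-c->q4; q5-a->q6; q5-b->q3; q5-c->q3; q6-a->q1; q6-b->q0; q6-c->q0

Run two small machines in parallel and take their product. One (4 states) tracks how much of the suffix `caa` has currently been matched; the other (4 states) tracks the count of `a`s modulo 4. Each combined state is a pair, one component from each; accept when both components accept. Minimizing collapses redundant product states.
A 7-state machine:
        a   b   c  
>  q0   q1  q0  q0 
   q1   q2  q1  q1 
   q2   q3  q2  q4 
   q3   q0  q3  q3 
   q4   q5  q2  q4 
   q5   q6  q3  q3 
 * q6   q1  q0  q0 
(> = start, * = accepting)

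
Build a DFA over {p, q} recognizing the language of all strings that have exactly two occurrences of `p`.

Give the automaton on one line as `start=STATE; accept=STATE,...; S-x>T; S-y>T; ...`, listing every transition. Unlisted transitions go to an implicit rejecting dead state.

start=A; accept=C; A-p>B; A-q>A; B-p>C; B-q>B; C-p>D; C-q>C; D-p>D; D-q>D

Count `p`s, saturating at 3: states A through C mean 0 through 2 `p`s seen; D means more than 2. Each `p` increments (capped at D); other symbols loop. Accept from {C}.
       p  q 
>  A   B  A 
   B   C  B 
 * C   D  C 
   D   D  D 
(> = start, * = accepting)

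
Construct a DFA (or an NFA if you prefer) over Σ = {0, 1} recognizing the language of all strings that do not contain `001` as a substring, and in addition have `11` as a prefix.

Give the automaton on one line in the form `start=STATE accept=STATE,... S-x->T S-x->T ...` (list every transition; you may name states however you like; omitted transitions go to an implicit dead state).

Run two small machines in parallel and take their product. One (4 states) tracks partial matches of the forbidden pattern `001`; the other (4 states) tracks whether the input so far still matches the prefix `11`. Each combined state is a pair, one component from each; accept when both components accept. Equivalent product states are then merged.
6 states suffice.
        0   1  
>  s0   s1  s2 
   s1   s1  s1 
   s2   s1  s3 
 * s3   s4  s3 
 * s4   s5  s3 
 * s5   s5  s1 
(> = start, * = accepting)

start=s0 accept=s3,s4,s5 s0-0->s1 s0-1->s2 s1-0->s1 s1-1->s1 s2-0->s1 s2-1->s3 s3-0->s4 s3-1->s3 s4-0->s5 s4-1->s3 s5-0->s5 s5-1->s1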